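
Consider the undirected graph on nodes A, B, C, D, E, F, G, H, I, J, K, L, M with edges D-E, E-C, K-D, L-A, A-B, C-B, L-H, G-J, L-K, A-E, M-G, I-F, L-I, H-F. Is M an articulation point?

No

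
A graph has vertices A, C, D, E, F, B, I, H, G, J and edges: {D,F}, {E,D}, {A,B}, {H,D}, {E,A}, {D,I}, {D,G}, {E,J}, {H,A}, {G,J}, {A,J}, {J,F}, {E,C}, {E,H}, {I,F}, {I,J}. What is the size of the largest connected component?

Starting from A we can reach A, B, C, D, E, F, G, H, I, J. That is one component of size 10.
The largest has 10 vertices.

10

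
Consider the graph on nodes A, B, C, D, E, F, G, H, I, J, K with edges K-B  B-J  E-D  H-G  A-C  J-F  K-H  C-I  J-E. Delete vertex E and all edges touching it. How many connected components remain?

With E gone, the remaining components are: {D}; {A, C, I}; {B, F, G, H, J, K}.
That is 3 components.

3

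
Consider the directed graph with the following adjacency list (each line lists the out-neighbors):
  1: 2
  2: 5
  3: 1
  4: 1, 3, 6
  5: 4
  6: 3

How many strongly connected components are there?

{1, 2, 3, 4, 5, 6} are all mutually reachable — one SCC of size 6.
That gives 1 strongly connected component.

1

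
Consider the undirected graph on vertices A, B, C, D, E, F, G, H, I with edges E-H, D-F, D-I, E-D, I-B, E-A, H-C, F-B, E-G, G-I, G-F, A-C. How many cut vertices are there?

1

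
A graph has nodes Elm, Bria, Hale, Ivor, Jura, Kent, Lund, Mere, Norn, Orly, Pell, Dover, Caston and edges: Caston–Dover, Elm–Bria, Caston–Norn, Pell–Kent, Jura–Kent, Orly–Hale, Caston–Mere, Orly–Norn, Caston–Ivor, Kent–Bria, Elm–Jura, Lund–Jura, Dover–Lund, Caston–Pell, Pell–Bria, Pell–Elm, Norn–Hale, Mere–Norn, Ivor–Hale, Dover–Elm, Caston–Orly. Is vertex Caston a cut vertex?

Yes

Deleting Caston raises the number of components from 1 to 2, so Caston is a cut vertex.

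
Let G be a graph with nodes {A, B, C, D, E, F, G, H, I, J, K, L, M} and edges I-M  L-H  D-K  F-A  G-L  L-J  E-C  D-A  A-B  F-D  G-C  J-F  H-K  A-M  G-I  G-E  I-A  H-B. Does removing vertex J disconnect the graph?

No

Deleting J leaves 1 component (was 1) (its neighbors F, L remain connected to each other), so J is not a cut vertex.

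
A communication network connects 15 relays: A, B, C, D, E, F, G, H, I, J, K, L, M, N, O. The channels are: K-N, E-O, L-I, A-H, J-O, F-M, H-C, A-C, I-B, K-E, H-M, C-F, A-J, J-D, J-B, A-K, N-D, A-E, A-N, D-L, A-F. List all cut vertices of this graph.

Removing A increases the component count from 2 to 3, so A is a cut vertex.
By contrast removing H leaves 2 components; it is not a cut vertex. No other vertex is a cut vertex either.

A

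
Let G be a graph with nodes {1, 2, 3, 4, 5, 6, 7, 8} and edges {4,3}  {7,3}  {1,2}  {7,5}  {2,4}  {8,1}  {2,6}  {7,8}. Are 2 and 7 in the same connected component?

From 2 we can reach 1, 2, 3, 4, 5, 6, 7, 8, which includes 7.

Yes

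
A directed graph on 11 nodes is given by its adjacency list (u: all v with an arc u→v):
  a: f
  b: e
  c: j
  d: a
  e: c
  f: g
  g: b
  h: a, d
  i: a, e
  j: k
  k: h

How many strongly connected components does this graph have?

{a, b, c, d, e, f, g, h, j, k} are all mutually reachable — one SCC of size 10.
{i} is an SCC by itself.
That gives 2 strongly connected components.

2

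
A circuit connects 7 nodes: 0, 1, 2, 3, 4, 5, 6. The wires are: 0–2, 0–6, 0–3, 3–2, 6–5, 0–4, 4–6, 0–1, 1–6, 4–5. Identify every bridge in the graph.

none

The edges on the cycle 0-3-2-0 are not bridges since each lies on that cycle.
Every edge lies on some cycle, so there are no bridges.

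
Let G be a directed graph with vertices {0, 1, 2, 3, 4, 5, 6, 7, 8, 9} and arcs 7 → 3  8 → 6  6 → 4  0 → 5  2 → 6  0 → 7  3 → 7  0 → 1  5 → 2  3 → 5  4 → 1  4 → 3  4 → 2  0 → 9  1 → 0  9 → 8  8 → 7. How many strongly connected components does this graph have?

1

{0, 1, 2, 3, 4, 5, 6, 7, 8, 9} are all mutually reachable — one SCC of size 10.
That gives 1 strongly connected component.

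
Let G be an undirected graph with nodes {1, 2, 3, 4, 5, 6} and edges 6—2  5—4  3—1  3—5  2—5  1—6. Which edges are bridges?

4-5

The edges on the cycle 3-1-6-2-5-3 are not bridges since each lies on that cycle.
But removing 5—4 disconnects 5 from 4 — this is a bridge.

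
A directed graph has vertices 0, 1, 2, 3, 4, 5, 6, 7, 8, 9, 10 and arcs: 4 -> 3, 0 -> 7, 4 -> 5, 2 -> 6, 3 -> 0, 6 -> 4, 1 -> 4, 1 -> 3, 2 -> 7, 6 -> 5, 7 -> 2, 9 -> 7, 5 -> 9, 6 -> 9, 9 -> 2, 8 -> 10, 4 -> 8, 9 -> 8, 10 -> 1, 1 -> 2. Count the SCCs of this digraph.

1

{0, 1, 2, 3, 4, 5, 6, 7, 8, 9, 10} are all mutually reachable — one SCC of size 11.
That gives 1 strongly connected component.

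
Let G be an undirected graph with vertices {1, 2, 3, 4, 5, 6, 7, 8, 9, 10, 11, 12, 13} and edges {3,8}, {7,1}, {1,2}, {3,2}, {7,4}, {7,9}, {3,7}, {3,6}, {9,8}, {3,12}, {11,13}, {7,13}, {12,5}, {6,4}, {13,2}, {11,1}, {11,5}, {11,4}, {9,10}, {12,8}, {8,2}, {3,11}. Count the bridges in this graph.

The edges on the cycle 3-12-5-11-3 are not bridges since each lies on that cycle.
But removing 9—10 disconnects 9 from 10 — this is a bridge.

1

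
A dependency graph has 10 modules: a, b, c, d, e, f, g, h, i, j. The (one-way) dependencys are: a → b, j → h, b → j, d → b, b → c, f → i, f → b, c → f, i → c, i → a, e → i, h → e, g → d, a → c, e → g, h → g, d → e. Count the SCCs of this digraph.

1

{a, b, c, d, e, f, g, h, i, j} are all mutually reachable — one SCC of size 10.
That gives 1 strongly connected component.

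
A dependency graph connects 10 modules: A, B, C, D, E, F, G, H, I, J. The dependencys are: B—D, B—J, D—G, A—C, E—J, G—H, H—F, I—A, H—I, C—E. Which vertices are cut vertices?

H

Removing H increases the component count from 1 to 2, so H is a cut vertex.
By contrast removing E leaves 1 component; it is not a cut vertex. No other vertex is a cut vertex either.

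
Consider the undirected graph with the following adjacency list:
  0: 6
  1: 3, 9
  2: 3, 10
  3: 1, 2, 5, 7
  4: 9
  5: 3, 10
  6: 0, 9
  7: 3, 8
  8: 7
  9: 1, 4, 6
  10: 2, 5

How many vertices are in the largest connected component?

Starting from 0 we can reach 0, 1, 2, 3, 4, 5, 6, 7, 8, 9, 10. That is one component of size 11.
The largest has 11 vertices.

11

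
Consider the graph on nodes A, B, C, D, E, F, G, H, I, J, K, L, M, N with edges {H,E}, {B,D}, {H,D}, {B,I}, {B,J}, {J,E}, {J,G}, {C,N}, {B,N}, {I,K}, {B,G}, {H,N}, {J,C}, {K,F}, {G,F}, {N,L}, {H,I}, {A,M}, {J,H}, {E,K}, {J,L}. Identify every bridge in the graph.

A-M

The edges on the cycle B-J-C-N-B are not bridges since each lies on that cycle.
But removing A—M disconnects A from M — this is a bridge.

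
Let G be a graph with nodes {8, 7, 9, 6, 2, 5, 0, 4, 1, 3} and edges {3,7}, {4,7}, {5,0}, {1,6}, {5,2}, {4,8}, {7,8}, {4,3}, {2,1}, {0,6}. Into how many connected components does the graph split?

3

9 is isolated — a component by itself.
Starting from 3 we can reach 3, 4, 7, 8. That is one component of size 4.
Starting from 0 we can reach 0, 1, 2, 5, 6. That is one component of size 5.
Total: 3 components.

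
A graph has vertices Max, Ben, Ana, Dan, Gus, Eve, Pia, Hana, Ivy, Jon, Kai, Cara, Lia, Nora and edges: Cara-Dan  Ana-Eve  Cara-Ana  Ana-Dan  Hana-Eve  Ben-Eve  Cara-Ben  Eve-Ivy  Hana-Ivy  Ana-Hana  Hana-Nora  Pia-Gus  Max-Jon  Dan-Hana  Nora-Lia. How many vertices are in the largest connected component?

9

Kai is isolated — a component by itself.
Starting from Jon we can reach Jon, Max. That is one component of size 2.
Starting from Gus we can reach Gus, Pia. That is one component of size 2.
Starting from Ana we can reach Ana, Ben, Dan, Eve, Ivy, Lia, Cara, Hana, Nora. That is one component of size 9.
The largest has 9 vertices.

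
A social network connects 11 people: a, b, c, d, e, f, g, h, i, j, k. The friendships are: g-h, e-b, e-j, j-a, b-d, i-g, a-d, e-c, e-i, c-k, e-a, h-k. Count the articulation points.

1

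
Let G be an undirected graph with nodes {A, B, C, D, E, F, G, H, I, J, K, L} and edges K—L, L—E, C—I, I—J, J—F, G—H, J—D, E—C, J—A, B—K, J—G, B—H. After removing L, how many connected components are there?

With L gone, the remaining components are: {A, B, C, D, E, F, G, H, I, J, K}.
That is 1 component.

1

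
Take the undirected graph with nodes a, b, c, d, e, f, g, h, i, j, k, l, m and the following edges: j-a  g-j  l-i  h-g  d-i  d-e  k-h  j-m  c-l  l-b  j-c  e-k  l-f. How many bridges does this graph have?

4

The edges on the cycle d-e-k-h-g-j-c-l-i-d are not bridges since each lies on that cycle.
But removing f-l disconnects f from l; removing m-j disconnects m from j; removing a-j disconnects a from j; removing b-l disconnects b from l — these are bridges.
That makes 4 bridges.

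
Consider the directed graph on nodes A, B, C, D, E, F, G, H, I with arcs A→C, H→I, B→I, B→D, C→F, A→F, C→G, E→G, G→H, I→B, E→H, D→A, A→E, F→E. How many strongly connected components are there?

1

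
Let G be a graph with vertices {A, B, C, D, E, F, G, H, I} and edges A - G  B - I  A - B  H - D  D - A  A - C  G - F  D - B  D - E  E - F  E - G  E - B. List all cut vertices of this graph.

A, B, D

Removing A increases the component count from 1 to 2, so A is a cut vertex.
Removing B increases the component count from 1 to 2, so B is a cut vertex.
Removing D increases the component count from 1 to 2, so D is a cut vertex.
By contrast removing F leaves 1 component; it is not a cut vertex. No other vertex is a cut vertex either.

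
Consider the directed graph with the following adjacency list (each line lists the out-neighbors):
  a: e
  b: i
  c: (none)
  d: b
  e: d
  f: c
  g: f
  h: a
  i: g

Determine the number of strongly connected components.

9

{d} is an SCC by itself.
{e} is an SCC by itself.
{g} is an SCC by itself.
{b} is an SCC by itself.
{i} is an SCC by itself.
(and 4 more singleton SCCs)
That gives 9 strongly connected components.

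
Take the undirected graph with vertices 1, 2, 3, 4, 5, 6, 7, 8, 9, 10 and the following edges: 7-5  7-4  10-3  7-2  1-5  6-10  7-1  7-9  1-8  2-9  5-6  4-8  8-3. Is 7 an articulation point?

Yes

Deleting 7 raises the number of components from 1 to 2, so 7 is a cut vertex.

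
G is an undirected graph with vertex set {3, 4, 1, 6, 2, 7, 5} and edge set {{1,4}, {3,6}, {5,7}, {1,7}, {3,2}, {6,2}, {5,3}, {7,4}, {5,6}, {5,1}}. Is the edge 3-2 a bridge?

After removing 3-2, the path 3-6-2 still connects them, so the edge is not a bridge.

No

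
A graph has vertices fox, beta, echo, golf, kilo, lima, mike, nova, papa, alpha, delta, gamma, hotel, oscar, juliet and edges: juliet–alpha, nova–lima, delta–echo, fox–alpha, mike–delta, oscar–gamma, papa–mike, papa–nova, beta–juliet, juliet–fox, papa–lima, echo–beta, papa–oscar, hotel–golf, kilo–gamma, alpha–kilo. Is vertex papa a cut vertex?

Yes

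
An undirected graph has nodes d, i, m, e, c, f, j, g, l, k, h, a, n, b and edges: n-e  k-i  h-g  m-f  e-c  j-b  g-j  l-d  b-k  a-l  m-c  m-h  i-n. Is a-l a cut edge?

Yes

Removing a-l leaves no path between a and l: the component count goes from 2 to 3. So it is a bridge.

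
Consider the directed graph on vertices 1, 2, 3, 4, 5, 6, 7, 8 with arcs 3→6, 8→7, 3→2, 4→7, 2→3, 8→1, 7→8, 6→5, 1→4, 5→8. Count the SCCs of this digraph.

4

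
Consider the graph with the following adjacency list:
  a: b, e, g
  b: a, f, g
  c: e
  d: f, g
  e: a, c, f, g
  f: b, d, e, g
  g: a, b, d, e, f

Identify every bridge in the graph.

The edges on the cycle e-f-b-a-e are not bridges since each lies on that cycle.
But removing c-e disconnects c from e — this is a bridge.

c-e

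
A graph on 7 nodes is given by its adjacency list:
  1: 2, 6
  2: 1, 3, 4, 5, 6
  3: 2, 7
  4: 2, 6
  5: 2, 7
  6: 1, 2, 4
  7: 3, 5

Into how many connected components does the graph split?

1

Starting from 1 we can reach 1, 2, 3, 4, 5, 6, 7. That is one component of size 7.
Total: 1 component.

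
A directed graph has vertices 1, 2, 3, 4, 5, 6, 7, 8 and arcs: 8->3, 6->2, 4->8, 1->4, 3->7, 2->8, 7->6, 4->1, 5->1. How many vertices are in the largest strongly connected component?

5

{2, 3, 6, 7, 8} are all mutually reachable — one SCC of size 5.
{1, 4} are all mutually reachable — one SCC of size 2.
{5} is an SCC by itself.
The largest has 5 vertices.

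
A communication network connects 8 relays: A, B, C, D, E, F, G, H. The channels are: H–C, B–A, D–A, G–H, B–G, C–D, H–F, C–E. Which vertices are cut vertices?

C, H

Removing C increases the component count from 1 to 2, so C is a cut vertex.
Removing H increases the component count from 1 to 2, so H is a cut vertex.
By contrast removing G leaves 1 component; it is not a cut vertex. No other vertex is a cut vertex either.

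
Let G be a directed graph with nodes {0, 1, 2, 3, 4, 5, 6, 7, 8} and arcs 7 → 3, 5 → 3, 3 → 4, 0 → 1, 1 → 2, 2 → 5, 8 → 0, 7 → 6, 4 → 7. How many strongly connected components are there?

{3, 4, 7} are all mutually reachable — one SCC of size 3.
{8} is an SCC by itself.
{2} is an SCC by itself.
{1} is an SCC by itself.
{0} is an SCC by itself.
(and 2 more singleton SCCs)
That gives 7 strongly connected components.

7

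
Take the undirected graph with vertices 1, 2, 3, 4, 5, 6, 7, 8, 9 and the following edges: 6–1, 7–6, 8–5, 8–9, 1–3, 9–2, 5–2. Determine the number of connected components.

4 is isolated — a component by itself.
Starting from 2 we can reach 2, 5, 8, 9. That is one component of size 4.
Starting from 1 we can reach 1, 3, 6, 7. That is one component of size 4.
Total: 3 components.

3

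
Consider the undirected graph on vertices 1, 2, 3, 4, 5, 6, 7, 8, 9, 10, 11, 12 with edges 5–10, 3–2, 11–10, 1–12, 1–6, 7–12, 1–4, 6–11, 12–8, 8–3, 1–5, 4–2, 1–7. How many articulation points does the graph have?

1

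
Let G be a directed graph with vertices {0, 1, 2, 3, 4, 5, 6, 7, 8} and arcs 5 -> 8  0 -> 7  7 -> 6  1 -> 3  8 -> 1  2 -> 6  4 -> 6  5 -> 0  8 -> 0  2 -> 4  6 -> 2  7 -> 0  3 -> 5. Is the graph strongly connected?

There is no directed path from 7 to 5, so the graph is not strongly connected.

No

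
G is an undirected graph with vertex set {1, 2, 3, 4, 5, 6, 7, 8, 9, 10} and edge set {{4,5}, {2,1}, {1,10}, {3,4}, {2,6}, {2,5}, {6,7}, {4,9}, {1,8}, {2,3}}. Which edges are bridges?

1-10, 1-2, 1-8, 2-6, 4-9, 6-7

The edges on the cycle 2-3-4-5-2 are not bridges since each lies on that cycle.
But removing 10 - 1 disconnects 10 from 1; removing 2 - 1 disconnects 2 from 1; removing 6 - 7 disconnects 6 from 7; removing 2 - 6 disconnects 2 from 6 — these are bridges.
In total 6 edges are bridges.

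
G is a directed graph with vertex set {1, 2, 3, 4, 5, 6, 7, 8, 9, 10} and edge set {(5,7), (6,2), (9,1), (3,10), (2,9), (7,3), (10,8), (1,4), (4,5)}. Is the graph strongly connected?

No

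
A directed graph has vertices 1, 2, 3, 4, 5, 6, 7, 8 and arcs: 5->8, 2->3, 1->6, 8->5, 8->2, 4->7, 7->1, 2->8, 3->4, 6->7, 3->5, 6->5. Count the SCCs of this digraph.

1

{1, 2, 3, 4, 5, 6, 7, 8} are all mutually reachable — one SCC of size 8.
That gives 1 strongly connected component.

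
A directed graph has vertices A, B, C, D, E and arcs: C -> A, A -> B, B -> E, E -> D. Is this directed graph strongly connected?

There is no directed path from B to C, so the graph is not strongly connected.

No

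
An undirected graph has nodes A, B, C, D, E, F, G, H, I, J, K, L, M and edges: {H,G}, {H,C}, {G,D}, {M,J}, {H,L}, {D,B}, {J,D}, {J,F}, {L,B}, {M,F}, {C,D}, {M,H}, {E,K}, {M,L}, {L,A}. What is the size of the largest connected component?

10

I is isolated — a component by itself.
Starting from E we can reach E, K. That is one component of size 2.
Starting from A we can reach A, B, C, D, F, G, H, J, L, M. That is one component of size 10.
The largest has 10 vertices.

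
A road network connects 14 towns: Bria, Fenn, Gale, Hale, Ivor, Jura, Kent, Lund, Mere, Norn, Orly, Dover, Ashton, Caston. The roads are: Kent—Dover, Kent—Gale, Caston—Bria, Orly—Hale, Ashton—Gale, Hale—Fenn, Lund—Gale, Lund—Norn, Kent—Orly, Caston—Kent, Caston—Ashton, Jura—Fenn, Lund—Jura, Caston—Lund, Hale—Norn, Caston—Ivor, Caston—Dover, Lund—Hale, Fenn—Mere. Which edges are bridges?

Bria-Caston, Caston-Ivor, Fenn-Mere

The edges on the cycle Caston-Kent-Orly-Hale-Lund-Caston are not bridges since each lies on that cycle.
But removing Ivor—Caston disconnects Ivor from Caston; removing Mere—Fenn disconnects Mere from Fenn; removing Caston—Bria disconnects Caston from Bria — these are bridges.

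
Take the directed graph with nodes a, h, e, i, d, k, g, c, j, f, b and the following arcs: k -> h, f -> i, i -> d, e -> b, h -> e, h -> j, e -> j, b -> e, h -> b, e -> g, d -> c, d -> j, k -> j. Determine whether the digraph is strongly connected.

There is no directed path from e to c, so the graph is not strongly connected.

No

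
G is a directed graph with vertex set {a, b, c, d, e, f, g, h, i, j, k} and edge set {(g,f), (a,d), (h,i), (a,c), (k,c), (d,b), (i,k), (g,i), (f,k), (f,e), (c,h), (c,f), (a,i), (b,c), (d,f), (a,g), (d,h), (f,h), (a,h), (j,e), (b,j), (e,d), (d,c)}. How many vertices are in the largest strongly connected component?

9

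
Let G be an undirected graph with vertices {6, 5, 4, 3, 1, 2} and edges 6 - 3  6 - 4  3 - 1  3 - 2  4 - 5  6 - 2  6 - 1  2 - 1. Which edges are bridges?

4-5, 4-6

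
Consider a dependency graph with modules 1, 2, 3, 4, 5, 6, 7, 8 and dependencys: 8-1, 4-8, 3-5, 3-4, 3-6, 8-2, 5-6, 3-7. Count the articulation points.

3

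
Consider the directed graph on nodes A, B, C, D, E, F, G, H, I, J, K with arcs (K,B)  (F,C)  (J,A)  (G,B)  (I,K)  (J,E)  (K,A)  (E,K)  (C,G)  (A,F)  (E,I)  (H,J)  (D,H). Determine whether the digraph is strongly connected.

There is no directed path from H to D, so the graph is not strongly connected.

No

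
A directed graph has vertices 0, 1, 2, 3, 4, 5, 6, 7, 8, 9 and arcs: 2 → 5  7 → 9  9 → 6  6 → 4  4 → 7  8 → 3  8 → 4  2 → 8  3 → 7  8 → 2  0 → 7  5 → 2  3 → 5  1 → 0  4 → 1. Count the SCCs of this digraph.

2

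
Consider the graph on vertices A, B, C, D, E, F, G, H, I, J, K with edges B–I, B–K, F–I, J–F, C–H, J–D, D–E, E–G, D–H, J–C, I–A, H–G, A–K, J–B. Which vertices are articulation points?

Removing J increases the component count from 1 to 2, so J is a cut vertex.
By contrast removing F leaves 1 component; it is not a cut vertex. No other vertex is a cut vertex either.

J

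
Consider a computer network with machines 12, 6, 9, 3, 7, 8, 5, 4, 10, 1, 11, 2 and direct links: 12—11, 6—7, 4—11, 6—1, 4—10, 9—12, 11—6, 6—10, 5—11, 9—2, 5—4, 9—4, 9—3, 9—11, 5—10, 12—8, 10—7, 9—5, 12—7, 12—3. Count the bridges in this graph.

The edges on the cycle 9-5-4-11-12-9 are not bridges since each lies on that cycle.
But removing 6—1 disconnects 6 from 1; removing 2—9 disconnects 2 from 9; removing 8—12 disconnects 8 from 12 — these are bridges.
That makes 3 bridges.

3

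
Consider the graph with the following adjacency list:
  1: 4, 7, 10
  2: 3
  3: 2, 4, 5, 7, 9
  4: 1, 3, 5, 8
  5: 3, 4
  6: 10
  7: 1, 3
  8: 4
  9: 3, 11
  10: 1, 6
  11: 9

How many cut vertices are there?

5

Removing 1 increases the component count from 1 to 2, so 1 is a cut vertex.
Removing 3 increases the component count from 1 to 3, so 3 is a cut vertex.
Removing 4 increases the component count from 1 to 2, so 4 is a cut vertex.
Likewise 9, 10 are cut vertices.
By contrast removing 8 leaves 1 component; it is not a cut vertex. No other vertex is a cut vertex either.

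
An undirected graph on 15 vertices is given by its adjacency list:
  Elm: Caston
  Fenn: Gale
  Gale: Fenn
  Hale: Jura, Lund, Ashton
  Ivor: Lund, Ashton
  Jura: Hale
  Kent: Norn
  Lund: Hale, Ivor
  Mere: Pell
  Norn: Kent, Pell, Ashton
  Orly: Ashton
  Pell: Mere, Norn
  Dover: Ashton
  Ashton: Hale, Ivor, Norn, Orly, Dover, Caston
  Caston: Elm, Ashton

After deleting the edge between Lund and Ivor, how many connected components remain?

2

Lund and Ivor are still connected via Lund-Hale-Ashton-Ivor, so the component count stays at 2.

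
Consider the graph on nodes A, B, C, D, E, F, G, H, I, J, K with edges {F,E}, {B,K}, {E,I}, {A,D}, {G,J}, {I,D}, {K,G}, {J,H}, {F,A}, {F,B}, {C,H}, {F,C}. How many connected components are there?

Starting from A we can reach A, B, C, D, E, F, G, H, I, J, K. That is one component of size 11.
Total: 1 component.

1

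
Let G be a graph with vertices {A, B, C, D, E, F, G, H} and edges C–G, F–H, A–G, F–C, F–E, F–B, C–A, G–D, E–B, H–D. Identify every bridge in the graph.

none

The edges on the cycle F-E-B-F are not bridges since each lies on that cycle.
Every edge lies on some cycle, so there are no bridges.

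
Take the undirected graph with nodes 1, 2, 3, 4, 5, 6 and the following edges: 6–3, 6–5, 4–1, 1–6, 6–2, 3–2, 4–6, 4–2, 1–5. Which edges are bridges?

none

The edges on the cycle 4-1-5-6-4 are not bridges since each lies on that cycle.
Every edge lies on some cycle, so there are no bridges.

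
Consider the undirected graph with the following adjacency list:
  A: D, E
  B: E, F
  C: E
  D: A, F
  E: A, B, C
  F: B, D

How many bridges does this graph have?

1

The edges on the cycle D-F-B-E-A-D are not bridges since each lies on that cycle.
But removing E-C disconnects E from C — this is a bridge.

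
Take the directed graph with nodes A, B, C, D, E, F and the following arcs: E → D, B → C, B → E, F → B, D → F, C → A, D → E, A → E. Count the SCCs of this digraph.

1

{A, B, C, D, E, F} are all mutually reachable — one SCC of size 6.
That gives 1 strongly connected component.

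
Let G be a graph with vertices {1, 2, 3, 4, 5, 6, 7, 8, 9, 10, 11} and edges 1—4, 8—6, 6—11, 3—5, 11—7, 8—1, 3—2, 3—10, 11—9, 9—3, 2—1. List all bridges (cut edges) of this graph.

1-4, 10-3, 11-7, 3-5

The edges on the cycle 8-6-11-9-3-2-1-8 are not bridges since each lies on that cycle.
But removing 5—3 disconnects 5 from 3; removing 7—11 disconnects 7 from 11; removing 4—1 disconnects 4 from 1; removing 3—10 disconnects 3 from 10 — these are bridges.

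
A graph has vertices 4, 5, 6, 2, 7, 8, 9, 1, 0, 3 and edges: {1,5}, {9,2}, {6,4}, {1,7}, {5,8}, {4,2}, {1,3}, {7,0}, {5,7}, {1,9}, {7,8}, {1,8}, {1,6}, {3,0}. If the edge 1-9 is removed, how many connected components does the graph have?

1 and 9 are still connected via 1-6-4-2-9, so the component count stays at 1.

1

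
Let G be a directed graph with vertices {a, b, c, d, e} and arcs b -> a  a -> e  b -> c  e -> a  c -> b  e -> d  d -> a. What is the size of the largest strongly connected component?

3

{a, d, e} are all mutually reachable — one SCC of size 3.
{b, c} are all mutually reachable — one SCC of size 2.
The largest has 3 vertices.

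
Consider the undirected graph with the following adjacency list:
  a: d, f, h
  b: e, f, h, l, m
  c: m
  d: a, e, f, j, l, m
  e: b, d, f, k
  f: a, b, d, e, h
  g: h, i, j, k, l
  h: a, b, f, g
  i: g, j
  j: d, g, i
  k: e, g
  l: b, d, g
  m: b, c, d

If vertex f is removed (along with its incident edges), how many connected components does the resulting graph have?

With f gone, the remaining components are: {a, b, c, d, e, g, h, i, j, k, l, m}.
That is 1 component.

1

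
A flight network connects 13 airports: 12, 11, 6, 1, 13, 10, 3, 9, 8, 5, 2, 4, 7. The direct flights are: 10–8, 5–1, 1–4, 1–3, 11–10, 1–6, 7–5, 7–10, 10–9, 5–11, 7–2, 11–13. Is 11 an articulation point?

Yes

Deleting 11 raises the number of components from 2 to 3, so 11 is a cut vertex.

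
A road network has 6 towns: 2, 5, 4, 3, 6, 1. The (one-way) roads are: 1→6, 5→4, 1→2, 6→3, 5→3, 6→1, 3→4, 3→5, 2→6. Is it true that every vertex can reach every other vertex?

There is no directed path from 5 to 6, so the graph is not strongly connected.

No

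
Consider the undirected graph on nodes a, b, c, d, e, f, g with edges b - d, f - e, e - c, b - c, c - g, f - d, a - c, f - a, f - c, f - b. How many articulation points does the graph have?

1

Removing c increases the component count from 1 to 2, so c is a cut vertex.
By contrast removing b leaves 1 component; it is not a cut vertex. No other vertex is a cut vertex either.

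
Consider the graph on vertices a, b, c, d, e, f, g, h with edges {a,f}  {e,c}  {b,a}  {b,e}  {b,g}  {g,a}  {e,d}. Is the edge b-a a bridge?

No

After removing b-a, the path b-g-a still connects them, so the edge is not a bridge.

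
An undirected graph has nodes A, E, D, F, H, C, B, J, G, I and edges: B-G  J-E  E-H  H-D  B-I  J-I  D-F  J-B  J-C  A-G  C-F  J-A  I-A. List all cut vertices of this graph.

J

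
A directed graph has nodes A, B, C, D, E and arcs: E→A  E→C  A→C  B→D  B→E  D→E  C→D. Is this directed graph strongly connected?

No

There is no directed path from E to B, so the graph is not strongly connected.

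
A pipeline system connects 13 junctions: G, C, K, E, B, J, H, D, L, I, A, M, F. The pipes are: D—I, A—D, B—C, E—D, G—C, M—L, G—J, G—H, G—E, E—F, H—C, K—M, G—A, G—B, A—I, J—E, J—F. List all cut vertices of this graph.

Removing G increases the component count from 2 to 3, so G is a cut vertex.
Removing M increases the component count from 2 to 3, so M is a cut vertex.
By contrast removing I leaves 2 components; it is not a cut vertex. No other vertex is a cut vertex either.

G, M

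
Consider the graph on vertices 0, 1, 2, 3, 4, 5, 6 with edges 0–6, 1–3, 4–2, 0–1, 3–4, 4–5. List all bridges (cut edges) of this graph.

removing 1–3 disconnects 1 from 3; removing 0–6 disconnects 0 from 6; removing 3–4 disconnects 3 from 4; removing 0–1 disconnects 0 from 1 — these are bridges.
In total 6 edges are bridges.

0-1, 0-6, 1-3, 2-4, 3-4, 4-5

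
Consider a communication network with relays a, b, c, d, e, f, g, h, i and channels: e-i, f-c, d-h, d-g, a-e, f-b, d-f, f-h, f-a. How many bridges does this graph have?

The edges on the cycle d-f-h-d are not bridges since each lies on that cycle.
But removing c-f disconnects c from f; removing b-f disconnects b from f; removing i-e disconnects i from e; removing d-g disconnects d from g — these are bridges.
In total 6 edges are bridges.

6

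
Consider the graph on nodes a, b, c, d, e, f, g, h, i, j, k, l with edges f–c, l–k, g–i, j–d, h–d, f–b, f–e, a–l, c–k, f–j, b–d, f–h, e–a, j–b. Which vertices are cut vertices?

f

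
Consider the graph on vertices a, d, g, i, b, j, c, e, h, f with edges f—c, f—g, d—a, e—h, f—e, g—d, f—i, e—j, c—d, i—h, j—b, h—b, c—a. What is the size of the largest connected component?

10

Starting from a we can reach a, b, c, d, e, f, g, h, i, j. That is one component of size 10.
The largest has 10 vertices.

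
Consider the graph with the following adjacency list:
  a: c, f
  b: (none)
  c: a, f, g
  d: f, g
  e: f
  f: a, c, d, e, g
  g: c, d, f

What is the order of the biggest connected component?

6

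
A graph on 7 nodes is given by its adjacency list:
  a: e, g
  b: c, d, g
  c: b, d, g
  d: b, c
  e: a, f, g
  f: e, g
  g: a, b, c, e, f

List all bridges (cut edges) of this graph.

The edges on the cycle g-f-e-g are not bridges since each lies on that cycle.
Every edge lies on some cycle, so there are no bridges.

none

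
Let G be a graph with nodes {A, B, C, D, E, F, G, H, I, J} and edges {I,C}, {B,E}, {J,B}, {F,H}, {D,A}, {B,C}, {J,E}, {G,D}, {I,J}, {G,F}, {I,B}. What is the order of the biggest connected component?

Starting from B we can reach B, C, E, I, J. That is one component of size 5.
Starting from A we can reach A, D, F, G, H. That is one component of size 5.
The largest has 5 vertices.

5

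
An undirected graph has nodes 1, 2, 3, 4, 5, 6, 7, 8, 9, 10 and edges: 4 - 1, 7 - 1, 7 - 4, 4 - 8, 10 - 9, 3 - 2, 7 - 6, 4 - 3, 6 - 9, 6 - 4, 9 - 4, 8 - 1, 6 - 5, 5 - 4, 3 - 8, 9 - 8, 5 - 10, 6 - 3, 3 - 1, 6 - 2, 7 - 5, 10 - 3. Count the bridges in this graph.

0

The edges on the cycle 6-5-10-3-2-6 are not bridges since each lies on that cycle.
Every edge lies on some cycle, so there are no bridges.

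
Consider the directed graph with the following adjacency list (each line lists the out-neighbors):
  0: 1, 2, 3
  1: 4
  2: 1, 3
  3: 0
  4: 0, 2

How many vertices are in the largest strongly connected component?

{0, 1, 2, 3, 4} are all mutually reachable — one SCC of size 5.
The largest has 5 vertices.

5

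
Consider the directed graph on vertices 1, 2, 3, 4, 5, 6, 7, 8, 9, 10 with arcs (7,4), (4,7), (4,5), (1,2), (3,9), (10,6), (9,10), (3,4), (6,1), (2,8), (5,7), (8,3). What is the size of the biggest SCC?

7

{1, 2, 3, 6, 8, 9, 10} are all mutually reachable — one SCC of size 7.
{4, 5, 7} are all mutually reachable — one SCC of size 3.
The largest has 7 vertices.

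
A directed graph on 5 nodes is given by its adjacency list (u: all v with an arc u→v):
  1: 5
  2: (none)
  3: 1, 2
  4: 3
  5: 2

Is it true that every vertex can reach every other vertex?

No

There is no directed path from 3 to 4, so the graph is not strongly connected.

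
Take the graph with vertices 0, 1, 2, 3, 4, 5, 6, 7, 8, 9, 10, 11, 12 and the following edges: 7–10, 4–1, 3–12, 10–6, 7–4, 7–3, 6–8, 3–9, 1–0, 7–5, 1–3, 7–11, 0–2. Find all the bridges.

0-1, 0-2, 10-6, 10-7, 11-7, 12-3, 3-9, 5-7, 6-8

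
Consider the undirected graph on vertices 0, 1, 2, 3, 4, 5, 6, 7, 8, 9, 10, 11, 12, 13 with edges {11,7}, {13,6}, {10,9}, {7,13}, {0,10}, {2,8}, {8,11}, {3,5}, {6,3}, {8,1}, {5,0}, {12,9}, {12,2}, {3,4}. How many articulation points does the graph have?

2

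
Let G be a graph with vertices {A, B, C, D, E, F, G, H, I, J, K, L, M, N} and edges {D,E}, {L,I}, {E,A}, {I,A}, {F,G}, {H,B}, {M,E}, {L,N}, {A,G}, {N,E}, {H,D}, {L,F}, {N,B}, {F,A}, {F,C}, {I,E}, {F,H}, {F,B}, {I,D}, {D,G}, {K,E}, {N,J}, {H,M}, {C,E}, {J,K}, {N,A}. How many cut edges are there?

0

The edges on the cycle L-N-J-K-E-I-L are not bridges since each lies on that cycle.
Every edge lies on some cycle, so there are no bridges.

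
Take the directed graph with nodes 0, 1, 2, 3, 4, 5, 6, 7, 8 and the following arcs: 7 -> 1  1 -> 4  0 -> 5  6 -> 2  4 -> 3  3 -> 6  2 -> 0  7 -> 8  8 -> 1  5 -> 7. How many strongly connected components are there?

{0, 1, 2, 3, 4, 5, 6, 7, 8} are all mutually reachable — one SCC of size 9.
That gives 1 strongly connected component.

1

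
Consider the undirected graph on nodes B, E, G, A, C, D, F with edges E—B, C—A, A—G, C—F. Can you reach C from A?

From A we can reach A, C, F, G, which includes C.

Yes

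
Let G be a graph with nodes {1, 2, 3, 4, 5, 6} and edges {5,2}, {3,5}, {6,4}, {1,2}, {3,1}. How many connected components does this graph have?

2

Starting from 4 we can reach 4, 6. That is one component of size 2.
Starting from 1 we can reach 1, 2, 3, 5. That is one component of size 4.
Total: 2 components.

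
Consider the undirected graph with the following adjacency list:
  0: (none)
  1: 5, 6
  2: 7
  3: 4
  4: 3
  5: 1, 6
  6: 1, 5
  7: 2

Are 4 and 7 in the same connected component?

No

The component containing 4 is {3, 4}, and 7 is not in it.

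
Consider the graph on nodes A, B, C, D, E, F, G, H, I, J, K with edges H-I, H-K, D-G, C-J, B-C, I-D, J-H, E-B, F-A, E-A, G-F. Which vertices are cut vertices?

H

Removing H increases the component count from 1 to 2, so H is a cut vertex.
By contrast removing D leaves 1 component; it is not a cut vertex. No other vertex is a cut vertex either.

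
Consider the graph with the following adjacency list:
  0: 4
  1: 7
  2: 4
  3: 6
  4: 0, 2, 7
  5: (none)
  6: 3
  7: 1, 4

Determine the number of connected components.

5 is isolated — a component by itself.
Starting from 3 we can reach 3, 6. That is one component of size 2.
Starting from 0 we can reach 0, 1, 2, 4, 7. That is one component of size 5.
Total: 3 components.

3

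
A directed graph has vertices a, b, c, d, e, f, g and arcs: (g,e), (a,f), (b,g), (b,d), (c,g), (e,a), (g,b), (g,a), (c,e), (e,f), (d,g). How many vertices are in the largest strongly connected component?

3

{b, d, g} are all mutually reachable — one SCC of size 3.
{a} is an SCC by itself.
{c} is an SCC by itself.
{e} is an SCC by itself.
{f} is an SCC by itself.
The largest has 3 vertices.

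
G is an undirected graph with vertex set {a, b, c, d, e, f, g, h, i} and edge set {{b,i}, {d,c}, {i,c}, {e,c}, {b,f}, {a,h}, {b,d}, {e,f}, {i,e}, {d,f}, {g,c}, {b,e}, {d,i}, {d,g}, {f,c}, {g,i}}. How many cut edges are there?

1

The edges on the cycle b-d-g-i-b are not bridges since each lies on that cycle.
But removing h - a disconnects h from a — this is a bridge.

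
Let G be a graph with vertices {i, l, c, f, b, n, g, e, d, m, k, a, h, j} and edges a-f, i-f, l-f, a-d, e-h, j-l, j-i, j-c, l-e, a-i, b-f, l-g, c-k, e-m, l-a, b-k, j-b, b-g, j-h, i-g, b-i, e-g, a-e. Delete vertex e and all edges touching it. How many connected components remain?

With e gone, the remaining components are: {m}; {n}; {a, b, c, d, f, g, h, i, j, k, l}.
That is 3 components.

3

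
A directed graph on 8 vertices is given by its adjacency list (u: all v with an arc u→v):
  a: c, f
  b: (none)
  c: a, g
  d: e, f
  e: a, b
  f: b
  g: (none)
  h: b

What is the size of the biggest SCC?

2

{a, c} are all mutually reachable — one SCC of size 2.
{g} is an SCC by itself.
{b} is an SCC by itself.
{h} is an SCC by itself.
{f} is an SCC by itself.
(and 2 more singleton SCCs)
The largest has 2 vertices.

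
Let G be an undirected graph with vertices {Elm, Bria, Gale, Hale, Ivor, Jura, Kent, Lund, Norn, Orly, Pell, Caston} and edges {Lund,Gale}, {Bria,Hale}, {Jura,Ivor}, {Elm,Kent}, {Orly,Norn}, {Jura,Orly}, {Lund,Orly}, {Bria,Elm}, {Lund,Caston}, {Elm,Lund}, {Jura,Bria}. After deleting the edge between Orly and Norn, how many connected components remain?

3

Before removal there are 2 components.
Orly - Norn is a bridge — removing it separates Orly's side from Norn's side.
After removal: 3 components.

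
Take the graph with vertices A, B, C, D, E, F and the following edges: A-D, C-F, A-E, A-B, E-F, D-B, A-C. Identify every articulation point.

A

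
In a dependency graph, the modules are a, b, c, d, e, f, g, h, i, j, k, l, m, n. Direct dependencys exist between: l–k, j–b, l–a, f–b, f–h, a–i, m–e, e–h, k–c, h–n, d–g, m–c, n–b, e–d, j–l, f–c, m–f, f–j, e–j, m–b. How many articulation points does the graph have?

Removing a increases the component count from 1 to 2, so a is a cut vertex.
Removing d increases the component count from 1 to 2, so d is a cut vertex.
Removing e increases the component count from 1 to 2, so e is a cut vertex.
Likewise l is a cut vertex.
By contrast removing f leaves 1 component; it is not a cut vertex. No other vertex is a cut vertex either.

4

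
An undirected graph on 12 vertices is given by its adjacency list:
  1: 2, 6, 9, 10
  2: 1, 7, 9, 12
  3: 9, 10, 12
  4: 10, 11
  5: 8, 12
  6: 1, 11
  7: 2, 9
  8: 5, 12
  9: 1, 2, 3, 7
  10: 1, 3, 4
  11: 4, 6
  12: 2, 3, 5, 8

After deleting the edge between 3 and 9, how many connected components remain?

3 and 9 are still connected via 3-12-2-9, so the component count stays at 1.

1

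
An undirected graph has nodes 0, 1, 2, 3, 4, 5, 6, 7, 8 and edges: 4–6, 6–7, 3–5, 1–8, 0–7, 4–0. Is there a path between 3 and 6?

No

The component containing 3 is {3, 5}, and 6 is not in it.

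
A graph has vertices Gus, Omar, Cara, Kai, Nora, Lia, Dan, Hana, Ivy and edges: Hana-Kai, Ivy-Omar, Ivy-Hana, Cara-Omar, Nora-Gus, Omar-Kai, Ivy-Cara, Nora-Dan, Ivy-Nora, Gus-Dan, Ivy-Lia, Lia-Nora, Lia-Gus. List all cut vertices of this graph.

Ivy

Removing Ivy increases the component count from 1 to 2, so Ivy is a cut vertex.
By contrast removing Gus leaves 1 component; it is not a cut vertex. No other vertex is a cut vertex either.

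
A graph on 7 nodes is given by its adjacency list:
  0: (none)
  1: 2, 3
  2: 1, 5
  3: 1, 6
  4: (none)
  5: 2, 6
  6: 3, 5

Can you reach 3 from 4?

No

The component containing 4 is {4}, and 3 is not in it.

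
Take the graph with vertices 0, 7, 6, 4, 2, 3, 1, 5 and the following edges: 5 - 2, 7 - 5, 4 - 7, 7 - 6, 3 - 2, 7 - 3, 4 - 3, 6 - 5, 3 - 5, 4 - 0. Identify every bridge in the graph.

The edges on the cycle 4-7-6-5-3-4 are not bridges since each lies on that cycle.
But removing 0 - 4 disconnects 0 from 4 — this is a bridge.

0-4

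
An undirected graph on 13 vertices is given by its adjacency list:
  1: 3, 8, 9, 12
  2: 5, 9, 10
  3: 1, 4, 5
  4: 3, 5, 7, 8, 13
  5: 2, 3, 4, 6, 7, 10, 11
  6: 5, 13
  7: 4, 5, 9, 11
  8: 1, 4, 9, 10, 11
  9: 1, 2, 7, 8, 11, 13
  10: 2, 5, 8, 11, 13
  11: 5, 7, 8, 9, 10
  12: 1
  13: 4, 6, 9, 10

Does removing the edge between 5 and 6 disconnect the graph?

After removing 5-6, the path 5-4-13-6 still connects them, so the edge is not a bridge.

No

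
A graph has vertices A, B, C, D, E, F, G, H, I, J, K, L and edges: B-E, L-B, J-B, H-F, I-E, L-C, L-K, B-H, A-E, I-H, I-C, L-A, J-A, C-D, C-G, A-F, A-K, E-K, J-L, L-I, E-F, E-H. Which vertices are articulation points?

C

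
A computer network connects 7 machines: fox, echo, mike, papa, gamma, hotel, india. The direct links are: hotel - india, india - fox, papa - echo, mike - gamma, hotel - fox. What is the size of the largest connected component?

3

Starting from mike we can reach mike, gamma. That is one component of size 2.
Starting from echo we can reach echo, papa. That is one component of size 2.
Starting from fox we can reach fox, hotel, india. That is one component of size 3.
The largest has 3 vertices.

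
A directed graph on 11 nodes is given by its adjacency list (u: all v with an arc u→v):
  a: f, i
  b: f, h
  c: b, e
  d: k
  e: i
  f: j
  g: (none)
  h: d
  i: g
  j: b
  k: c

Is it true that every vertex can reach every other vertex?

There is no directed path from j to a, so the graph is not strongly connected.

No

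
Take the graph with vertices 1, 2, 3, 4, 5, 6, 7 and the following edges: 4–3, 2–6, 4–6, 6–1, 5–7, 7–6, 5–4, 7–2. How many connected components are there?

1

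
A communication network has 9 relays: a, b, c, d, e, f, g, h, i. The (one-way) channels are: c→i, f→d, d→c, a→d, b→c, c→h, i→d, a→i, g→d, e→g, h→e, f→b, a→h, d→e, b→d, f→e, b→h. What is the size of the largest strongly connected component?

6

{c, d, e, g, h, i} are all mutually reachable — one SCC of size 6.
{a} is an SCC by itself.
{f} is an SCC by itself.
{b} is an SCC by itself.
The largest has 6 vertices.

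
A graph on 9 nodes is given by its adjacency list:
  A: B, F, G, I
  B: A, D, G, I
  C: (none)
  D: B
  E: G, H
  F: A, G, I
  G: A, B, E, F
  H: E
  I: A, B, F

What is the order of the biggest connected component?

8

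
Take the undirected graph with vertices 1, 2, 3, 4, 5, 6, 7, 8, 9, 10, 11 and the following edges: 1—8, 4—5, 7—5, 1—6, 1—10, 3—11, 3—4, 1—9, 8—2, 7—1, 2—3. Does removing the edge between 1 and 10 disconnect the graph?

Removing 1—10 leaves no path between 1 and 10: the component count goes from 1 to 2. So it is a bridge.

Yes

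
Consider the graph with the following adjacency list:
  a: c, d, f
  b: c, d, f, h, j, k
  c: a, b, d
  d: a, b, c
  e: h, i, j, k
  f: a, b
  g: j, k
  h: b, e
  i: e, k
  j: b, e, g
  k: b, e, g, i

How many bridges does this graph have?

The edges on the cycle b-c-d-b are not bridges since each lies on that cycle.
Every edge lies on some cycle, so there are no bridges.

0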